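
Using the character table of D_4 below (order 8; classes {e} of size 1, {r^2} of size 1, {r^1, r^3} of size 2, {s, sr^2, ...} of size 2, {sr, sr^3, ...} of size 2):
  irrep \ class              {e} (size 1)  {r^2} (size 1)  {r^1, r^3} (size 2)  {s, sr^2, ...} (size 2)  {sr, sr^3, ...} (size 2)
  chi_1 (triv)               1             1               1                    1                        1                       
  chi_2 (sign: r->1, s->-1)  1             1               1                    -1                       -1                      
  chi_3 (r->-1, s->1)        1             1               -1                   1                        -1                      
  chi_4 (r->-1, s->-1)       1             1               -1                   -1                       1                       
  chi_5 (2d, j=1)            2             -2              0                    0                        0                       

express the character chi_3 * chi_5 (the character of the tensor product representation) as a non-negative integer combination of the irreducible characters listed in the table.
chi_3 tensor chi_5 = chi_5 (all other irreducibles have multiplicity 0).

Solution. The character of a tensor product is the pointwise product (chi_3 * chi_5)(C) = chi_3(C) * chi_5(C):
  {e}: (1)*(2), {r^2}: (1)*(-2), {r^1, r^3}: (-1)*(0), {s, sr^2, ...}: (1)*(0), {sr, sr^3, ...}: (-1)*(0)
so (chi_3 * chi_5) takes values
  {e} -> 2, {r^2} -> -2, {r^1, r^3} -> 0, {s, sr^2, ...} -> 0, {sr, sr^3, ...} -> 0.
Now take the inner product of this character with each irreducible chi from the table, <chi_3*chi_5, chi> = (1/8) sum_C |C| (chi_3*chi_5)(C) conj(chi(C)):
  <chi_3*chi_5, chi_1> = (1/8)[1*(2)*conj(1) + 1*(-2)*conj(1) + 2*(0)*conj(1) + 2*(0)*conj(1) + 2*(0)*conj(1)]
      = (1/8)[(2) + (-2) + (0) + (0) + (0)] = 0/8 = 0
  <chi_3*chi_5, chi_2> = (1/8)[1*(2)*conj(1) + 1*(-2)*conj(1) + 2*(0)*conj(1) + 2*(0)*conj(-1) + 2*(0)*conj(-1)]
      = (1/8)[(2) + (-2) + (0) + (0) + (0)] = 0/8 = 0
  <chi_3*chi_5, chi_3> = (1/8)[1*(2)*conj(1) + 1*(-2)*conj(1) + 2*(0)*conj(-1) + 2*(0)*conj(1) + 2*(0)*conj(-1)]
      = (1/8)[(2) + (-2) + (0) + (0) + (0)] = 0/8 = 0
  <chi_3*chi_5, chi_4> = (1/8)[1*(2)*conj(1) + 1*(-2)*conj(1) + 2*(0)*conj(-1) + 2*(0)*conj(-1) + 2*(0)*conj(1)]
      = (1/8)[(2) + (-2) + (0) + (0) + (0)] = 0/8 = 0
  <chi_3*chi_5, chi_5> = (1/8)[1*(2)*conj(2) + 1*(-2)*conj(-2) + 2*(0)*conj(0) + 2*(0)*conj(0) + 2*(0)*conj(0)]
      = (1/8)[(4) + (4) + (0) + (0) + (0)] = 8/8 = 1
Hence the multiplicities are chi_5: 1. Dimension check: dim(chi_3)*dim(chi_5) = 1*2 = 2 and sum (mult * dim) = 1*2 = 2.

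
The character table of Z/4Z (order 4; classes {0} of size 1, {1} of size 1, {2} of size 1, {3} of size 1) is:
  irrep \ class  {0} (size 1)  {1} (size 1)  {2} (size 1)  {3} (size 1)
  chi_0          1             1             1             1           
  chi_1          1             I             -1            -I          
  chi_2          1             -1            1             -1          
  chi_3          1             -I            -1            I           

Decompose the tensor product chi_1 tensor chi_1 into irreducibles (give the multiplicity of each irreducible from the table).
chi_1 tensor chi_1 = chi_2 (all other irreducibles have multiplicity 0).

Solution. The character of a tensor product is the pointwise product (chi_1 * chi_1)(C) = chi_1(C) * chi_1(C):
  {0}: (1)*(1), {1}: (I)*(I), {2}: (-1)*(-1), {3}: (-I)*(-I)
so (chi_1 * chi_1) takes values
  {0} -> 1, {1} -> -1, {2} -> 1, {3} -> -1.
Now take the inner product of this character with each irreducible chi from the table, <chi_1*chi_1, chi> = (1/4) sum_C |C| (chi_1*chi_1)(C) conj(chi(C)):
  <chi_1*chi_1, chi_0> = (1/4)[1*(1)*conj(1) + 1*(-1)*conj(1) + 1*(1)*conj(1) + 1*(-1)*conj(1)]
      = (1/4)[(1) + (-1) + (1) + (-1)] = 0/4 = 0
  <chi_1*chi_1, chi_1> = (1/4)[1*(1)*conj(1) + 1*(-1)*conj(I) + 1*(1)*conj(-1) + 1*(-1)*conj(-I)]
      = (1/4)[(1) + (I) + (-1) + (-I)] = 0/4 = 0
  <chi_1*chi_1, chi_2> = (1/4)[1*(1)*conj(1) + 1*(-1)*conj(-1) + 1*(1)*conj(1) + 1*(-1)*conj(-1)]
      = (1/4)[(1) + (1) + (1) + (1)] = 4/4 = 1
  <chi_1*chi_1, chi_3> = (1/4)[1*(1)*conj(1) + 1*(-1)*conj(-I) + 1*(1)*conj(-1) + 1*(-1)*conj(I)]
      = (1/4)[(1) + (-I) + (-1) + (I)] = 0/4 = 0
(Exp terms are combined using exp(i*s)*conj(exp(i*t)) = exp(i*(s-t)), and sums of them are collapsed using the identity that for every m > 1 the m distinct m-th roots of unity sum to 0, e.g. 1 + exp(2*I*pi/3) + exp(-2*I*pi/3) = 0.)
Hence the multiplicities are chi_2: 1. Dimension check: dim(chi_1)*dim(chi_1) = 1*1 = 1 and sum (mult * dim) = 1*1 = 1.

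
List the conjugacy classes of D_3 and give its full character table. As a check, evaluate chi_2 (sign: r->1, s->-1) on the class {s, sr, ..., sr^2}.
Conjugacy classes: {e} of size 1, {r^1, r^2} of size 2, {s, sr, ..., sr^2} of size 3.
Character table:
  irrep \ class              {e} (size 1)  {r^1, r^2} (size 2)  {s, sr, ..., sr^2} (size 3)
  chi_1 (triv)               1             1                    1                          
  chi_2 (sign: r->1, s->-1)  1             1                    -1                         
  chi_3 (2d, j=1)            2             -1                   0                          

Spot check: chi_2 (sign: r->1, s->-1) on {s, sr, ..., sr^2} = -1.

Reasoning: D_3 has order 2*3 = 6 with 3 conjugacy classes, hence 3 irreducibles. Sum of squared dims 1 + 1 + 4 = 6 = |G|. Linear characters come from the abelianisation; the 2-dimensional irreps have character r^k -> 2*cos(2*pi*j*k/3), reflections -> 0.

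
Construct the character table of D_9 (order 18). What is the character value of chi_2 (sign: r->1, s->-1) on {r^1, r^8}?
Conjugacy classes: {e} of size 1, {r^1, r^8} of size 2, {r^2, r^7} of size 2, {r^3, r^6} of size 2, {r^4, r^5} of size 2, {s, sr, ..., sr^8} of size 9.
Character table:
  irrep \ class              {e} (size 1)  {r^1, r^8} (size 2)  {r^2, r^7} (size 2)  {r^3, r^6} (size 2)  {r^4, r^5} (size 2)  {s, sr, ..., sr^8} (size 9)
  chi_1 (triv)               1             1                    1                    1                    1                    1                          
  chi_2 (sign: r->1, s->-1)  1             1                    1                    1                    1                    -1                         
  chi_3 (2d, j=1)            2             2*cos(2*pi/9)        2*cos(4*pi/9)        -1                   -2*cos(pi/9)         0                          
  chi_4 (2d, j=2)            2             2*cos(4*pi/9)        -2*cos(pi/9)         -1                   2*cos(2*pi/9)        0                          
  chi_5 (2d, j=3)            2             -1                   -1                   2                    -1                   0                          
  chi_6 (2d, j=4)            2             -2*cos(pi/9)         2*cos(2*pi/9)        -1                   2*cos(4*pi/9)        0                          

Spot check: chi_2 (sign: r->1, s->-1) on {r^1, r^8} = 1.

Justification: D_9 has order 2*9 = 18 with 6 conjugacy classes, hence 6 irreducibles. Sum of squared dims 1 + 1 + 4 + 4 + 4 + 4 = 18 = |G|. Linear characters come from the abelianisation; the 2-dimensional irreps have character r^k -> 2*cos(2*pi*j*k/9), reflections -> 0.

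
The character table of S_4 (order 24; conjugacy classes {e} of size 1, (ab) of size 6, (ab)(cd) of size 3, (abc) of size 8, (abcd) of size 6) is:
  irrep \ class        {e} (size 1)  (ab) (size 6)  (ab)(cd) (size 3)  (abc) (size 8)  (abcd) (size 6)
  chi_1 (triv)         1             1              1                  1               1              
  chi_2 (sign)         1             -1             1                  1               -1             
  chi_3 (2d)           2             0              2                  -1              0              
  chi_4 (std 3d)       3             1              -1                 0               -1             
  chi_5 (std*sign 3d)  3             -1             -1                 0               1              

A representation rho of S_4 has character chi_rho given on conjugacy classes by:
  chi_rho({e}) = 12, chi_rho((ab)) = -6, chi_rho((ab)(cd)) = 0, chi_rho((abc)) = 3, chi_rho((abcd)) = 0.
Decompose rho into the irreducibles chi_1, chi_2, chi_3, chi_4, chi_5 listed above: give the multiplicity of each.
Multiplicities: chi_1: 0, chi_2: 3, chi_3: 0, chi_4: 0, chi_5: 3.

Explanation: Use <chi_rho, chi> = (1/|G|) sum_C |C| * chi_rho(C) * conj(chi(C)) with |G| = 24 for each irreducible chi in the table:
  <chi_rho, chi_1> = (1/24)[1*(12)*conj(1) + 6*(-6)*conj(1) + 3*(0)*conj(1) + 8*(3)*conj(1) + 6*(0)*conj(1)]
      = (1/24)[(12) + (-36) + (0) + (24) + (0)] = 0/24 = 0
  <chi_rho, chi_2> = (1/24)[1*(12)*conj(1) + 6*(-6)*conj(-1) + 3*(0)*conj(1) + 8*(3)*conj(1) + 6*(0)*conj(-1)]
      = (1/24)[(12) + (36) + (0) + (24) + (0)] = 72/24 = 3
  <chi_rho, chi_3> = (1/24)[1*(12)*conj(2) + 6*(-6)*conj(0) + 3*(0)*conj(2) + 8*(3)*conj(-1) + 6*(0)*conj(0)]
      = (1/24)[(24) + (0) + (0) + (-24) + (0)] = 0/24 = 0
  <chi_rho, chi_4> = (1/24)[1*(12)*conj(3) + 6*(-6)*conj(1) + 3*(0)*conj(-1) + 8*(3)*conj(0) + 6*(0)*conj(-1)]
      = (1/24)[(36) + (-36) + (0) + (0) + (0)] = 0/24 = 0
  <chi_rho, chi_5> = (1/24)[1*(12)*conj(3) + 6*(-6)*conj(-1) + 3*(0)*conj(-1) + 8*(3)*conj(0) + 6*(0)*conj(1)]
      = (1/24)[(36) + (36) + (0) + (0) + (0)] = 72/24 = 3
Dimension check: dim(rho) = sum (mult * dim) = 0*1 + 3*1 + 0*2 + 0*3 + 3*3 = 12 = chi_rho(e) = 12.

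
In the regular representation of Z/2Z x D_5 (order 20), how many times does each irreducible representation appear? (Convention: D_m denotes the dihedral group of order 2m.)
Each irreducible V_i of dimension d_i appears with multiplicity d_i, i.e. rho_reg = (direct sum over all irreducibles V_i) d_i V_i. The irreducible dimensions for Z/2Z x D_5 are 1, 1, 1, 1, 2, 2, 2, 2: 4 irreducibles of dimension 1, each with multiplicity 1; 4 irreducibles of dimension 2, each with multiplicity 2. Total dimension 4*1*1 + 4*2*2 = 20 = |G|.

Justification: General theorem: in the regular representation of a finite group G, each irreducible appears with multiplicity equal to its dimension. Check: dim(rho_reg) = sum d_i^2 = 1 + 1 + 1 + 1 + 4 + 4 + 4 + 4 = 20 = |G|.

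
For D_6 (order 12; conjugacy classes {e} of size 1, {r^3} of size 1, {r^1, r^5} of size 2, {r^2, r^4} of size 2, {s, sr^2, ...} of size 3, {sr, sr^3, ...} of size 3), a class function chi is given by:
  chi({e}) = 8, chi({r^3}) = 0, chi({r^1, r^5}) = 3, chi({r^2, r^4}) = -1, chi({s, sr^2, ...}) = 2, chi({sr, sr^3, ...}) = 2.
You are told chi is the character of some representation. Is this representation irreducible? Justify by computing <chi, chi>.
Not irreducible (reducible): <chi, chi> = 9 > 1.

Explanation: <chi, chi> = (1/|G|) sum_C |C| * |chi(C)|^2 = (1/12)[1*|8|^2 + 1*|0|^2 + 2*|3|^2 + 2*|-1|^2 + 3*|2|^2 + 3*|2|^2]
  = (1/12)[(64) + (0) + (18) + (2) + (12) + (12)] = 108/12 = 9.
A character is irreducible iff <chi, chi> = 1, so this representation is reducible.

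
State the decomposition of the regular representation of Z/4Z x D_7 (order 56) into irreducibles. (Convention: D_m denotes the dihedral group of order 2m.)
Each irreducible V_i of dimension d_i appears with multiplicity d_i, i.e. rho_reg = (direct sum over all irreducibles V_i) d_i V_i. The irreducible dimensions for Z/4Z x D_7 are 1, 1, 1, 1, 1, 1, 1, 1, 2, 2, 2, 2, 2, 2, 2, 2, 2, 2, 2, 2: 8 irreducibles of dimension 1, each with multiplicity 1; 12 irreducibles of dimension 2, each with multiplicity 2. Total dimension 8*1*1 + 12*2*2 = 56 = |G|.

Argument: General theorem: in the regular representation of a finite group G, each irreducible appears with multiplicity equal to its dimension. Check: dim(rho_reg) = sum d_i^2 = 1 + 1 + 1 + 1 + 1 + 1 + 1 + 1 + 4 + 4 + 4 + 4 + 4 + 4 + 4 + 4 + 4 + 4 + 4 + 4 = 56 = |G|.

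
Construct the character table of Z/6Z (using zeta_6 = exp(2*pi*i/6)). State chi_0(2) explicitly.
Character table of Z/6Z (irreps indexed chi_0,...,chi_5 with chi_k(m) = zeta_6^(k*m), zeta_6 = exp(2*pi*i/6)):
  irrep \ class  {0} (size 1)  {1} (size 1)    {2} (size 1)    {3} (size 1)  {4} (size 1)    {5} (size 1)  
  chi_0          1             1               1               1             1               1             
  chi_1          1             exp(I*pi/3)     exp(2*I*pi/3)   -1            exp(-2*I*pi/3)  exp(-I*pi/3)  
  chi_2          1             exp(2*I*pi/3)   exp(-2*I*pi/3)  1             exp(2*I*pi/3)   exp(-2*I*pi/3)
  chi_3          1             -1              1               -1            1               -1            
  chi_4          1             exp(-2*I*pi/3)  exp(2*I*pi/3)   1             exp(-2*I*pi/3)  exp(2*I*pi/3) 
  chi_5          1             exp(-I*pi/3)    exp(-2*I*pi/3)  -1            exp(2*I*pi/3)   exp(I*pi/3)   

Spot check: chi_0(2) = zeta_6^(0*2) = zeta_6^0 = 1.

Argument: Z/6Z is abelian, so all 6 irreducible complex representations are 1-dimensional. They are given by chi_k(m) = zeta_6^(k*m) for k = 0,...,5. Row orthogonality: sum_m chi_k(m) conj(chi_l(m)) = 6 * [k = l].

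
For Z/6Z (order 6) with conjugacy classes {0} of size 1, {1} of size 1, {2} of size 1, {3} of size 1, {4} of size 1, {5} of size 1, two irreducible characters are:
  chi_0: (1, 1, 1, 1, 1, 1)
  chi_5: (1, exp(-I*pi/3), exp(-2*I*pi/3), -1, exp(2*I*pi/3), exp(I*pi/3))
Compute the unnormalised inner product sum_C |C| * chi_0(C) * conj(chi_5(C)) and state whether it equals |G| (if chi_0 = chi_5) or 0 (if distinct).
Sum = 0; so <chi_0, chi_5> = 0 (distinct irreducibles are orthogonal).

Solution. Compute term by term over conjugacy classes (|C| * chi_0(C) * conj(chi_5(C))):
  1*(1)*conj(1) + 1*(1)*conj(exp(-I*pi/3)) + 1*(1)*conj(exp(-2*I*pi/3)) + 1*(1)*conj(-1) + 1*(1)*conj(exp(2*I*pi/3)) + 1*(1)*conj(exp(I*pi/3))
  = (1) + (exp(I*pi/3)) + (exp(2*I*pi/3)) + (-1) + (exp(-2*I*pi/3)) + (exp(-I*pi/3))
  = 0.
(Exp terms are combined using exp(i*s)*conj(exp(i*t)) = exp(i*(s-t)), and sums of them are collapsed using the identity that for every m > 1 the m distinct m-th roots of unity sum to 0, e.g. 1 + exp(2*I*pi/3) + exp(-2*I*pi/3) = 0.)
Dividing by |G| = 6 gives 0/6 = 0, matching the row-orthogonality relation <chi_0, chi_5> = [chi_0 = chi_5].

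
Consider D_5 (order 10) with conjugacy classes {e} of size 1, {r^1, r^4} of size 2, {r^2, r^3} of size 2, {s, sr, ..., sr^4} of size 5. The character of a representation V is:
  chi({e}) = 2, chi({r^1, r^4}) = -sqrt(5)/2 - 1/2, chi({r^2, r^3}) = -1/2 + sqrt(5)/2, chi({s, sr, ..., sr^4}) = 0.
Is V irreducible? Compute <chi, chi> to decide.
Irreducible: <chi, chi> = 1.

Argument: <chi, chi> = (1/|G|) sum_C |C| * |chi(C)|^2 = (1/10)[1*|2|^2 + 2*|-sqrt(5)/2 - 1/2|^2 + 2*|-1/2 + sqrt(5)/2|^2 + 5*|0|^2]
  = (1/10)[(4) + (sqrt(5) + 3) + (3 - sqrt(5)) + (0)] = 10/10 = 1.
A character is irreducible iff <chi, chi> = 1, so this representation is irreducible.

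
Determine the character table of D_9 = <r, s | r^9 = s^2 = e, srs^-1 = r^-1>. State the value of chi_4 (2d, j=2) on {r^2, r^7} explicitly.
Conjugacy classes: {e} of size 1, {r^1, r^8} of size 2, {r^2, r^7} of size 2, {r^3, r^6} of size 2, {r^4, r^5} of size 2, {s, sr, ..., sr^8} of size 9.
Character table:
  irrep \ class              {e} (size 1)  {r^1, r^8} (size 2)  {r^2, r^7} (size 2)  {r^3, r^6} (size 2)  {r^4, r^5} (size 2)  {s, sr, ..., sr^8} (size 9)
  chi_1 (triv)               1             1                    1                    1                    1                    1                          
  chi_2 (sign: r->1, s->-1)  1             1                    1                    1                    1                    -1                         
  chi_3 (2d, j=1)            2             2*cos(2*pi/9)        2*cos(4*pi/9)        -1                   -2*cos(pi/9)         0                          
  chi_4 (2d, j=2)            2             2*cos(4*pi/9)        -2*cos(pi/9)         -1                   2*cos(2*pi/9)        0                          
  chi_5 (2d, j=3)            2             -1                   -1                   2                    -1                   0                          
  chi_6 (2d, j=4)            2             -2*cos(pi/9)         2*cos(2*pi/9)        -1                   2*cos(4*pi/9)        0                          

Spot check: chi_4 (2d, j=2) on {r^2, r^7} = -2*cos(pi/9).

Proof sketch: D_9 has order 2*9 = 18 with 6 conjugacy classes, hence 6 irreducibles. Sum of squared dims 1 + 1 + 4 + 4 + 4 + 4 = 18 = |G|. Linear characters come from the abelianisation; the 2-dimensional irreps have character r^k -> 2*cos(2*pi*j*k/9), reflections -> 0.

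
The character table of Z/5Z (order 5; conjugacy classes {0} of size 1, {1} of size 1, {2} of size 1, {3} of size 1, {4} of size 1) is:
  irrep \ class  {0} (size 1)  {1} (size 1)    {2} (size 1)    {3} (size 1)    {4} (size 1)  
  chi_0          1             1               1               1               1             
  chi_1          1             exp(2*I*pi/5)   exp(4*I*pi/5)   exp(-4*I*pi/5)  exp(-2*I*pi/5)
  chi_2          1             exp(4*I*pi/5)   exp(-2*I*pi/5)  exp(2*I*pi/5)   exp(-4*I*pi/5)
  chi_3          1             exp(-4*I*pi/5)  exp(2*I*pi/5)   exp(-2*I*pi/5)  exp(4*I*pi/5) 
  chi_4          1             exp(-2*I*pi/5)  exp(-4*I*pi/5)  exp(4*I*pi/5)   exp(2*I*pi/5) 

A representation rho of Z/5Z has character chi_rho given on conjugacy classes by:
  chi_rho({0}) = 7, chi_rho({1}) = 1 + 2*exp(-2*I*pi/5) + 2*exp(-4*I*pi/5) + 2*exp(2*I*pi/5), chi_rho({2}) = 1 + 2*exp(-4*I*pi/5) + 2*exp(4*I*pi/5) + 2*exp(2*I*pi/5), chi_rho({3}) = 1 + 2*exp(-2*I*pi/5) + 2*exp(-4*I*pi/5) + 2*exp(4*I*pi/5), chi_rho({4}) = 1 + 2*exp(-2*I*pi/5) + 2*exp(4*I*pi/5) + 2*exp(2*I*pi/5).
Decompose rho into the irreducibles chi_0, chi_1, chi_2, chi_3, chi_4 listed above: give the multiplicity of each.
Multiplicities: chi_0: 1, chi_1: 2, chi_2: 0, chi_3: 2, chi_4: 2.

Why: Use <chi_rho, chi> = (1/|G|) sum_C |C| * chi_rho(C) * conj(chi(C)) with |G| = 5 for each irreducible chi in the table:
  <chi_rho, chi_0> = (1/5)[1*(7)*conj(1) + 1*(1 + 2*exp(-2*I*pi/5) + 2*exp(-4*I*pi/5) + 2*exp(2*I*pi/5))*conj(1) + 1*(1 + 2*exp(-4*I*pi/5) + 2*exp(4*I*pi/5) + 2*exp(2*I*pi/5))*conj(1) + 1*(1 + 2*exp(-2*I*pi/5) + 2*exp(-4*I*pi/5) + 2*exp(4*I*pi/5))*conj(1) + 1*(1 + 2*exp(-2*I*pi/5) + 2*exp(4*I*pi/5) + 2*exp(2*I*pi/5))*conj(1)]
      = (1/5)[(7) + (1 + 2*exp(-2*I*pi/5) + 2*exp(-4*I*pi/5) + 2*exp(2*I*pi/5)) + (1 + 2*exp(-4*I*pi/5) + 2*exp(4*I*pi/5) + 2*exp(2*I*pi/5)) + (1 + 2*exp(-2*I*pi/5) + 2*exp(-4*I*pi/5) + 2*exp(4*I*pi/5)) + (1 + 2*exp(-2*I*pi/5) + 2*exp(4*I*pi/5) + 2*exp(2*I*pi/5))] = 5/5 = 1
  <chi_rho, chi_1> = (1/5)[1*(7)*conj(1) + 1*(1 + 2*exp(-2*I*pi/5) + 2*exp(-4*I*pi/5) + 2*exp(2*I*pi/5))*conj(exp(2*I*pi/5)) + 1*(1 + 2*exp(-4*I*pi/5) + 2*exp(4*I*pi/5) + 2*exp(2*I*pi/5))*conj(exp(4*I*pi/5)) + 1*(1 + 2*exp(-2*I*pi/5) + 2*exp(-4*I*pi/5) + 2*exp(4*I*pi/5))*conj(exp(-4*I*pi/5)) + 1*(1 + 2*exp(-2*I*pi/5) + 2*exp(4*I*pi/5) + 2*exp(2*I*pi/5))*conj(exp(-2*I*pi/5))]
      = (1/5)[(7) + (2 + 2*exp(-4*I*pi/5) + exp(-2*I*pi/5) + 2*exp(4*I*pi/5)) + (2 + 2*exp(-2*I*pi/5) + exp(-4*I*pi/5) + 2*exp(2*I*pi/5)) + (2 + 2*exp(-2*I*pi/5) + exp(4*I*pi/5) + 2*exp(2*I*pi/5)) + (2 + 2*exp(-4*I*pi/5) + exp(2*I*pi/5) + 2*exp(4*I*pi/5))] = 10/5 = 2
  <chi_rho, chi_2> = (1/5)[1*(7)*conj(1) + 1*(1 + 2*exp(-2*I*pi/5) + 2*exp(-4*I*pi/5) + 2*exp(2*I*pi/5))*conj(exp(4*I*pi/5)) + 1*(1 + 2*exp(-4*I*pi/5) + 2*exp(4*I*pi/5) + 2*exp(2*I*pi/5))*conj(exp(-2*I*pi/5)) + 1*(1 + 2*exp(-2*I*pi/5) + 2*exp(-4*I*pi/5) + 2*exp(4*I*pi/5))*conj(exp(2*I*pi/5)) + 1*(1 + 2*exp(-2*I*pi/5) + 2*exp(4*I*pi/5) + 2*exp(2*I*pi/5))*conj(exp(-4*I*pi/5))]
      = (1/5)[(7) + (2*exp(-2*I*pi/5) + exp(-4*I*pi/5) + 2*exp(4*I*pi/5) + 2*exp(2*I*pi/5)) + (2*exp(-2*I*pi/5) + 2*exp(-4*I*pi/5) + exp(2*I*pi/5) + 2*exp(4*I*pi/5)) + (2*exp(-4*I*pi/5) + exp(-2*I*pi/5) + 2*exp(4*I*pi/5) + 2*exp(2*I*pi/5)) + (2*exp(-2*I*pi/5) + 2*exp(-4*I*pi/5) + exp(4*I*pi/5) + 2*exp(2*I*pi/5))] = 0/5 = 0
  <chi_rho, chi_3> = (1/5)[1*(7)*conj(1) + 1*(1 + 2*exp(-2*I*pi/5) + 2*exp(-4*I*pi/5) + 2*exp(2*I*pi/5))*conj(exp(-4*I*pi/5)) + 1*(1 + 2*exp(-4*I*pi/5) + 2*exp(4*I*pi/5) + 2*exp(2*I*pi/5))*conj(exp(2*I*pi/5)) + 1*(1 + 2*exp(-2*I*pi/5) + 2*exp(-4*I*pi/5) + 2*exp(4*I*pi/5))*conj(exp(-2*I*pi/5)) + 1*(1 + 2*exp(-2*I*pi/5) + 2*exp(4*I*pi/5) + 2*exp(2*I*pi/5))*conj(exp(4*I*pi/5))]
      = (1/5)[(7) + (2 + 2*exp(-4*I*pi/5) + exp(4*I*pi/5) + 2*exp(2*I*pi/5)) + (2 + exp(-2*I*pi/5) + 2*exp(4*I*pi/5) + 2*exp(2*I*pi/5)) + (2 + 2*exp(-2*I*pi/5) + 2*exp(-4*I*pi/5) + exp(2*I*pi/5)) + (2 + 2*exp(-2*I*pi/5) + exp(-4*I*pi/5) + 2*exp(4*I*pi/5))] = 10/5 = 2
  <chi_rho, chi_4> = (1/5)[1*(7)*conj(1) + 1*(1 + 2*exp(-2*I*pi/5) + 2*exp(-4*I*pi/5) + 2*exp(2*I*pi/5))*conj(exp(-2*I*pi/5)) + 1*(1 + 2*exp(-4*I*pi/5) + 2*exp(4*I*pi/5) + 2*exp(2*I*pi/5))*conj(exp(-4*I*pi/5)) + 1*(1 + 2*exp(-2*I*pi/5) + 2*exp(-4*I*pi/5) + 2*exp(4*I*pi/5))*conj(exp(4*I*pi/5)) + 1*(1 + 2*exp(-2*I*pi/5) + 2*exp(4*I*pi/5) + 2*exp(2*I*pi/5))*conj(exp(2*I*pi/5))]
      = (1/5)[(7) + (2 + 2*exp(-2*I*pi/5) + exp(2*I*pi/5) + 2*exp(4*I*pi/5)) + (2 + 2*exp(-2*I*pi/5) + 2*exp(-4*I*pi/5) + exp(4*I*pi/5)) + (2 + exp(-4*I*pi/5) + 2*exp(4*I*pi/5) + 2*exp(2*I*pi/5)) + (2 + 2*exp(-4*I*pi/5) + exp(-2*I*pi/5) + 2*exp(2*I*pi/5))] = 10/5 = 2
(Exp terms are combined using exp(i*s)*conj(exp(i*t)) = exp(i*(s-t)), and sums of them are collapsed using the identity that for every m > 1 the m distinct m-th roots of unity sum to 0, e.g. 1 + exp(2*I*pi/3) + exp(-2*I*pi/3) = 0.)
Dimension check: dim(rho) = sum (mult * dim) = 1*1 + 2*1 + 0*1 + 2*1 + 2*1 = 7 = chi_rho(e) = 7.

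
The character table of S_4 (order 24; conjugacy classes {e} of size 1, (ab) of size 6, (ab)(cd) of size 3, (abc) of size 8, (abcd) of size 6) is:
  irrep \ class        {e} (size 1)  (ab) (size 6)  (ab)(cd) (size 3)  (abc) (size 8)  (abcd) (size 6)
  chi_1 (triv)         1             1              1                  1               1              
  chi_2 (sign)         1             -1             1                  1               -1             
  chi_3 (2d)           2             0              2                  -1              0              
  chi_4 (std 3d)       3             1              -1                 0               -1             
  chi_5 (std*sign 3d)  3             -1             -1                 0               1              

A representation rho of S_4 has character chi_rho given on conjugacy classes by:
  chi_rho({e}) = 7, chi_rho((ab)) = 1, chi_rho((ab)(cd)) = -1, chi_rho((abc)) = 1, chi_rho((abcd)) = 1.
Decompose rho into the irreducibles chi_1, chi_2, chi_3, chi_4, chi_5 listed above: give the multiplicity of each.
Multiplicities: chi_1: 1, chi_2: 0, chi_3: 0, chi_4: 1, chi_5: 1.

Proof sketch: Use <chi_rho, chi> = (1/|G|) sum_C |C| * chi_rho(C) * conj(chi(C)) with |G| = 24 for each irreducible chi in the table:
  <chi_rho, chi_1> = (1/24)[1*(7)*conj(1) + 6*(1)*conj(1) + 3*(-1)*conj(1) + 8*(1)*conj(1) + 6*(1)*conj(1)]
      = (1/24)[(7) + (6) + (-3) + (8) + (6)] = 24/24 = 1
  <chi_rho, chi_2> = (1/24)[1*(7)*conj(1) + 6*(1)*conj(-1) + 3*(-1)*conj(1) + 8*(1)*conj(1) + 6*(1)*conj(-1)]
      = (1/24)[(7) + (-6) + (-3) + (8) + (-6)] = 0/24 = 0
  <chi_rho, chi_3> = (1/24)[1*(7)*conj(2) + 6*(1)*conj(0) + 3*(-1)*conj(2) + 8*(1)*conj(-1) + 6*(1)*conj(0)]
      = (1/24)[(14) + (0) + (-6) + (-8) + (0)] = 0/24 = 0
  <chi_rho, chi_4> = (1/24)[1*(7)*conj(3) + 6*(1)*conj(1) + 3*(-1)*conj(-1) + 8*(1)*conj(0) + 6*(1)*conj(-1)]
      = (1/24)[(21) + (6) + (3) + (0) + (-6)] = 24/24 = 1
  <chi_rho, chi_5> = (1/24)[1*(7)*conj(3) + 6*(1)*conj(-1) + 3*(-1)*conj(-1) + 8*(1)*conj(0) + 6*(1)*conj(1)]
      = (1/24)[(21) + (-6) + (3) + (0) + (6)] = 24/24 = 1
Dimension check: dim(rho) = sum (mult * dim) = 1*1 + 0*1 + 0*2 + 1*3 + 1*3 = 7 = chi_rho(e) = 7.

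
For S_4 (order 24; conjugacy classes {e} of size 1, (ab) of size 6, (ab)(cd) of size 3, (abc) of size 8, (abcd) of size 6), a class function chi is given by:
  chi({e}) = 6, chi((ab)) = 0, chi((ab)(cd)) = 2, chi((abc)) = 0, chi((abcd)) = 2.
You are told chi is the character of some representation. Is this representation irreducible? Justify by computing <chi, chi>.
Not irreducible (reducible): <chi, chi> = 3 > 1.

Why: <chi, chi> = (1/|G|) sum_C |C| * |chi(C)|^2 = (1/24)[1*|6|^2 + 6*|0|^2 + 3*|2|^2 + 8*|0|^2 + 6*|2|^2]
  = (1/24)[(36) + (0) + (12) + (0) + (24)] = 72/24 = 3.
A character is irreducible iff <chi, chi> = 1, so this representation is reducible.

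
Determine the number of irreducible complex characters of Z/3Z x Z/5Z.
15

Details: The number of irreducible complex representations of a finite group equals its number of conjugacy classes. Z/3Z x Z/5Z is abelian of order 15, so every element is its own conjugacy class: 15 classes, so Z/3Z x Z/5Z (order 15) has exactly 15 irreducible complex representations.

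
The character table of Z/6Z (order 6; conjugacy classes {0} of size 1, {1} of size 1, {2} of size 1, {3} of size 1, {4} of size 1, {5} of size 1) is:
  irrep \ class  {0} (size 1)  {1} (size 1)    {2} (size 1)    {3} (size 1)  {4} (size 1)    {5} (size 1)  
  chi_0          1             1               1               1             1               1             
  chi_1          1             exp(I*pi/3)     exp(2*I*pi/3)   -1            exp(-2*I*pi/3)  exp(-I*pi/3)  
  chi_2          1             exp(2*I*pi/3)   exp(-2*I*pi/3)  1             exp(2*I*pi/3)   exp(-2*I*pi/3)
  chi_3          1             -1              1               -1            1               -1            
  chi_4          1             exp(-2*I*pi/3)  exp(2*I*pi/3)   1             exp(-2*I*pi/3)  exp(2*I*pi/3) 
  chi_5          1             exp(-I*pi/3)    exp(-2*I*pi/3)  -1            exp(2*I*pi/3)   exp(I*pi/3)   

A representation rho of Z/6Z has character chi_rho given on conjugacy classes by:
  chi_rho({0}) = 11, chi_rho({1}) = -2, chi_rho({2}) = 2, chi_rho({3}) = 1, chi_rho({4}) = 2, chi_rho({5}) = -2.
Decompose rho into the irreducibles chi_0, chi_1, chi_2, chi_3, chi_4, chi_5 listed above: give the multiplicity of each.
Multiplicities: chi_0: 2, chi_1: 1, chi_2: 2, chi_3: 3, chi_4: 2, chi_5: 1.

Explanation: Use <chi_rho, chi> = (1/|G|) sum_C |C| * chi_rho(C) * conj(chi(C)) with |G| = 6 for each irreducible chi in the table:
  <chi_rho, chi_0> = (1/6)[1*(11)*conj(1) + 1*(-2)*conj(1) + 1*(2)*conj(1) + 1*(1)*conj(1) + 1*(2)*conj(1) + 1*(-2)*conj(1)]
      = (1/6)[(11) + (-2) + (2) + (1) + (2) + (-2)] = 12/6 = 2
  <chi_rho, chi_1> = (1/6)[1*(11)*conj(1) + 1*(-2)*conj(exp(I*pi/3)) + 1*(2)*conj(exp(2*I*pi/3)) + 1*(1)*conj(-1) + 1*(2)*conj(exp(-2*I*pi/3)) + 1*(-2)*conj(exp(-I*pi/3))]
      = (1/6)[(11) + (-1 + exp(-2*I*pi/3) - exp(-I*pi/3) + 2*exp(I*pi/3)) + (3 + 5*exp(-2*I*pi/3) + 3*exp(2*I*pi/3)) + (-1) + (3 + 3*exp(-2*I*pi/3) + 5*exp(2*I*pi/3)) + (-1 + 2*exp(-I*pi/3) - exp(I*pi/3) + exp(2*I*pi/3))] = 6/6 = 1
  <chi_rho, chi_2> = (1/6)[1*(11)*conj(1) + 1*(-2)*conj(exp(2*I*pi/3)) + 1*(2)*conj(exp(-2*I*pi/3)) + 1*(1)*conj(1) + 1*(2)*conj(exp(2*I*pi/3)) + 1*(-2)*conj(exp(-2*I*pi/3))]
      = (1/6)[(11) + (1 + exp(-I*pi/3) - exp(-2*I*pi/3) + 2*exp(2*I*pi/3)) + (3 + 3*exp(-2*I*pi/3) + 5*exp(2*I*pi/3)) + (1) + (3 + 5*exp(-2*I*pi/3) + 3*exp(2*I*pi/3)) + (1 + 2*exp(-2*I*pi/3) - exp(2*I*pi/3) + exp(I*pi/3))] = 12/6 = 2
  <chi_rho, chi_3> = (1/6)[1*(11)*conj(1) + 1*(-2)*conj(-1) + 1*(2)*conj(1) + 1*(1)*conj(-1) + 1*(2)*conj(1) + 1*(-2)*conj(-1)]
      = (1/6)[(11) + (2) + (2) + (-1) + (2) + (2)] = 18/6 = 3
  <chi_rho, chi_4> = (1/6)[1*(11)*conj(1) + 1*(-2)*conj(exp(-2*I*pi/3)) + 1*(2)*conj(exp(2*I*pi/3)) + 1*(1)*conj(1) + 1*(2)*conj(exp(-2*I*pi/3)) + 1*(-2)*conj(exp(2*I*pi/3))]
      = (1/6)[(11) + (1 + 2*exp(-2*I*pi/3) - exp(2*I*pi/3) + exp(I*pi/3)) + (3 + 5*exp(-2*I*pi/3) + 3*exp(2*I*pi/3)) + (1) + (3 + 3*exp(-2*I*pi/3) + 5*exp(2*I*pi/3)) + (1 + exp(-I*pi/3) - exp(-2*I*pi/3) + 2*exp(2*I*pi/3))] = 12/6 = 2
  <chi_rho, chi_5> = (1/6)[1*(11)*conj(1) + 1*(-2)*conj(exp(-I*pi/3)) + 1*(2)*conj(exp(-2*I*pi/3)) + 1*(1)*conj(-1) + 1*(2)*conj(exp(2*I*pi/3)) + 1*(-2)*conj(exp(I*pi/3))]
      = (1/6)[(11) + (-1 + 2*exp(-I*pi/3) - exp(I*pi/3) + exp(2*I*pi/3)) + (3 + 3*exp(-2*I*pi/3) + 5*exp(2*I*pi/3)) + (-1) + (3 + 5*exp(-2*I*pi/3) + 3*exp(2*I*pi/3)) + (-1 + exp(-2*I*pi/3) - exp(-I*pi/3) + 2*exp(I*pi/3))] = 6/6 = 1
(Exp terms are combined using exp(i*s)*conj(exp(i*t)) = exp(i*(s-t)), and sums of them are collapsed using the identity that for every m > 1 the m distinct m-th roots of unity sum to 0, e.g. 1 + exp(2*I*pi/3) + exp(-2*I*pi/3) = 0.)
Dimension check: dim(rho) = sum (mult * dim) = 2*1 + 1*1 + 2*1 + 3*1 + 2*1 + 1*1 = 11 = chi_rho(e) = 11.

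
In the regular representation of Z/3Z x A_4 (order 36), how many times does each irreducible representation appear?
Each irreducible V_i of dimension d_i appears with multiplicity d_i, i.e. rho_reg = (direct sum over all irreducibles V_i) d_i V_i. The irreducible dimensions for Z/3Z x A_4 are 1, 1, 1, 1, 1, 1, 1, 1, 1, 3, 3, 3: 9 irreducibles of dimension 1, each with multiplicity 1; 3 irreducibles of dimension 3, each with multiplicity 3. Total dimension 9*1*1 + 3*3*3 = 36 = |G|.

Details: General theorem: in the regular representation of a finite group G, each irreducible appears with multiplicity equal to its dimension. Check: dim(rho_reg) = sum d_i^2 = 1 + 1 + 1 + 1 + 1 + 1 + 1 + 1 + 1 + 9 + 9 + 9 = 36 = |G|.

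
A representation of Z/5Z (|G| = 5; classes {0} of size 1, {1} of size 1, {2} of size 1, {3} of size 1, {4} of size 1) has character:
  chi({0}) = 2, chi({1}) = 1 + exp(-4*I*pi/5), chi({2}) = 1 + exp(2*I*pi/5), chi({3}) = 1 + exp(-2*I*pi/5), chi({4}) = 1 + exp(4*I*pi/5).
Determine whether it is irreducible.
Not irreducible (reducible): <chi, chi> = 2 > 1.

Solution. <chi, chi> = (1/|G|) sum_C |C| * |chi(C)|^2 = (1/5)[1*|2|^2 + 1*|1 + exp(-4*I*pi/5)|^2 + 1*|1 + exp(2*I*pi/5)|^2 + 1*|1 + exp(-2*I*pi/5)|^2 + 1*|1 + exp(4*I*pi/5)|^2]
  = (1/5)[(4) + (2 + exp(-4*I*pi/5) + exp(4*I*pi/5)) + (2 + exp(-2*I*pi/5) + exp(2*I*pi/5)) + (2 + exp(-2*I*pi/5) + exp(2*I*pi/5)) + (2 + exp(-4*I*pi/5) + exp(4*I*pi/5))] = 10/5 = 2.
(Exp terms are combined using exp(i*s)*conj(exp(i*t)) = exp(i*(s-t)), and sums of them are collapsed using the identity that for every m > 1 the m distinct m-th roots of unity sum to 0, e.g. 1 + exp(2*I*pi/3) + exp(-2*I*pi/3) = 0.)
A character is irreducible iff <chi, chi> = 1, so this representation is reducible.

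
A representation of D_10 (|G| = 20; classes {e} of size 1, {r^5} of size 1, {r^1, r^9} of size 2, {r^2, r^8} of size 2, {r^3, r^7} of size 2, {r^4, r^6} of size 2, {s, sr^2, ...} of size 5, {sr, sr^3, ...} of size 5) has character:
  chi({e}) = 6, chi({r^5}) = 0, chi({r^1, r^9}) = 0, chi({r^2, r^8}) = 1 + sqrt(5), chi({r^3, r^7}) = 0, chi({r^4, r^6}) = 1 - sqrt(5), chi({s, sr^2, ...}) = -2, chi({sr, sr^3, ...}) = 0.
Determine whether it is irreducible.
Not irreducible (reducible): <chi, chi> = 4 > 1.

Argument: <chi, chi> = (1/|G|) sum_C |C| * |chi(C)|^2 = (1/20)[1*|6|^2 + 1*|0|^2 + 2*|0|^2 + 2*|1 + sqrt(5)|^2 + 2*|0|^2 + 2*|1 - sqrt(5)|^2 + 5*|-2|^2 + 5*|0|^2]
  = (1/20)[(36) + (0) + (0) + (4*sqrt(5) + 12) + (0) + (12 - 4*sqrt(5)) + (20) + (0)] = 80/20 = 4.
A character is irreducible iff <chi, chi> = 1, so this representation is reducible.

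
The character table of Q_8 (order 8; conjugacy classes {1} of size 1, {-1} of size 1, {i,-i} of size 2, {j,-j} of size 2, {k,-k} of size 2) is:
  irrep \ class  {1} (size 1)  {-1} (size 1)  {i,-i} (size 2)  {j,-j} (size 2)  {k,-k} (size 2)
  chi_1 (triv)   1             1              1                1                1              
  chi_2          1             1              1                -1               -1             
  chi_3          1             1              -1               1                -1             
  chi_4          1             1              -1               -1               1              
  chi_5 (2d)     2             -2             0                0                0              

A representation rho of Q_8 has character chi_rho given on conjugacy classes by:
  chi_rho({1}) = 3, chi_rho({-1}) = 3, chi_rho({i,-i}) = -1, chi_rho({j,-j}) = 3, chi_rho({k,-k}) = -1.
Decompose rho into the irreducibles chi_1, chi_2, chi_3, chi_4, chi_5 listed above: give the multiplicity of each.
Multiplicities: chi_1: 1, chi_2: 0, chi_3: 2, chi_4: 0, chi_5: 0.

Solution. Use <chi_rho, chi> = (1/|G|) sum_C |C| * chi_rho(C) * conj(chi(C)) with |G| = 8 for each irreducible chi in the table:
  <chi_rho, chi_1> = (1/8)[1*(3)*conj(1) + 1*(3)*conj(1) + 2*(-1)*conj(1) + 2*(3)*conj(1) + 2*(-1)*conj(1)]
      = (1/8)[(3) + (3) + (-2) + (6) + (-2)] = 8/8 = 1
  <chi_rho, chi_2> = (1/8)[1*(3)*conj(1) + 1*(3)*conj(1) + 2*(-1)*conj(1) + 2*(3)*conj(-1) + 2*(-1)*conj(-1)]
      = (1/8)[(3) + (3) + (-2) + (-6) + (2)] = 0/8 = 0
  <chi_rho, chi_3> = (1/8)[1*(3)*conj(1) + 1*(3)*conj(1) + 2*(-1)*conj(-1) + 2*(3)*conj(1) + 2*(-1)*conj(-1)]
      = (1/8)[(3) + (3) + (2) + (6) + (2)] = 16/8 = 2
  <chi_rho, chi_4> = (1/8)[1*(3)*conj(1) + 1*(3)*conj(1) + 2*(-1)*conj(-1) + 2*(3)*conj(-1) + 2*(-1)*conj(1)]
      = (1/8)[(3) + (3) + (2) + (-6) + (-2)] = 0/8 = 0
  <chi_rho, chi_5> = (1/8)[1*(3)*conj(2) + 1*(3)*conj(-2) + 2*(-1)*conj(0) + 2*(3)*conj(0) + 2*(-1)*conj(0)]
      = (1/8)[(6) + (-6) + (0) + (0) + (0)] = 0/8 = 0
Dimension check: dim(rho) = sum (mult * dim) = 1*1 + 0*1 + 2*1 + 0*1 + 0*2 = 3 = chi_rho(e) = 3.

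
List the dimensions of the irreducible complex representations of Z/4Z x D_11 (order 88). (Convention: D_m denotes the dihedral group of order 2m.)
Dimensions: 1, 1, 1, 1, 1, 1, 1, 1, 2, 2, 2, 2, 2, 2, 2, 2, 2, 2, 2, 2, 2, 2, 2, 2, 2, 2, 2, 2

Why: There are 28 irreducibles (= number of conjugacy classes). Their dimensions d_i satisfy sum d_i^2 = |G| = 88: 1 + 1 + 1 + 1 + 1 + 1 + 1 + 1 + 4 + 4 + 4 + 4 + 4 + 4 + 4 + 4 + 4 + 4 + 4 + 4 + 4 + 4 + 4 + 4 + 4 + 4 + 4 + 4 = 88. (For the product with Z/4Z: each of the 4 1-dim characters of Z/4Z tensors with each irrep of D_11, giving 4 copies of each D_11-dimension.)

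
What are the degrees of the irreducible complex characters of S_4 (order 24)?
Dimensions: 1, 1, 2, 3, 3

Proof sketch: There are 5 irreducibles (= number of conjugacy classes). Their dimensions d_i satisfy sum d_i^2 = |G| = 24: 1 + 1 + 4 + 9 + 9 = 24.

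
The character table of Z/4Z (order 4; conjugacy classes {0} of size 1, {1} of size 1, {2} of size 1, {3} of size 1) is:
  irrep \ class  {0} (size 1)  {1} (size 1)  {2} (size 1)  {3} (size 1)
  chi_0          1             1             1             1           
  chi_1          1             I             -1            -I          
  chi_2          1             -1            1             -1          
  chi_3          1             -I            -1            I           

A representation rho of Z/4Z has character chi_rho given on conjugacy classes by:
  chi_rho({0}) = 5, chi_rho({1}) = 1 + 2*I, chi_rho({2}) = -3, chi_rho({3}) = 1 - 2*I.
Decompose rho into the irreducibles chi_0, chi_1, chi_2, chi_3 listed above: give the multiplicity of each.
Multiplicities: chi_0: 1, chi_1: 3, chi_2: 0, chi_3: 1.

Derivation: Use <chi_rho, chi> = (1/|G|) sum_C |C| * chi_rho(C) * conj(chi(C)) with |G| = 4 for each irreducible chi in the table:
  <chi_rho, chi_0> = (1/4)[1*(5)*conj(1) + 1*(1 + 2*I)*conj(1) + 1*(-3)*conj(1) + 1*(1 - 2*I)*conj(1)]
      = (1/4)[(5) + (1 + 2*I) + (-3) + (1 - 2*I)] = 4/4 = 1
  <chi_rho, chi_1> = (1/4)[1*(5)*conj(1) + 1*(1 + 2*I)*conj(I) + 1*(-3)*conj(-1) + 1*(1 - 2*I)*conj(-I)]
      = (1/4)[(5) + (2 - I) + (3) + (2 + I)] = 12/4 = 3
  <chi_rho, chi_2> = (1/4)[1*(5)*conj(1) + 1*(1 + 2*I)*conj(-1) + 1*(-3)*conj(1) + 1*(1 - 2*I)*conj(-1)]
      = (1/4)[(5) + (-1 - 2*I) + (-3) + (-1 + 2*I)] = 0/4 = 0
  <chi_rho, chi_3> = (1/4)[1*(5)*conj(1) + 1*(1 + 2*I)*conj(-I) + 1*(-3)*conj(-1) + 1*(1 - 2*I)*conj(I)]
      = (1/4)[(5) + (-2 + I) + (3) + (-2 - I)] = 4/4 = 1
(Exp terms are combined using exp(i*s)*conj(exp(i*t)) = exp(i*(s-t)), and sums of them are collapsed using the identity that for every m > 1 the m distinct m-th roots of unity sum to 0, e.g. 1 + exp(2*I*pi/3) + exp(-2*I*pi/3) = 0.)
Dimension check: dim(rho) = sum (mult * dim) = 1*1 + 3*1 + 0*1 + 1*1 = 5 = chi_rho(e) = 5.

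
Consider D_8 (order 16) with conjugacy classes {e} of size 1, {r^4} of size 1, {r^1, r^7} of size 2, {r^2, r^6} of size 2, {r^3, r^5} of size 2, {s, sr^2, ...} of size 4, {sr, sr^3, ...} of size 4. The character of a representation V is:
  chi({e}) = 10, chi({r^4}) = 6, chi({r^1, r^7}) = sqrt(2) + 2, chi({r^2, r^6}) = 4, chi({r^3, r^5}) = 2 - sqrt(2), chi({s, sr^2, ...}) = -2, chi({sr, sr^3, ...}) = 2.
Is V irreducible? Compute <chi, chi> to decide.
Not irreducible (reducible): <chi, chi> = 14 > 1.

Explanation: <chi, chi> = (1/|G|) sum_C |C| * |chi(C)|^2 = (1/16)[1*|10|^2 + 1*|6|^2 + 2*|sqrt(2) + 2|^2 + 2*|4|^2 + 2*|2 - sqrt(2)|^2 + 4*|-2|^2 + 4*|2|^2]
  = (1/16)[(100) + (36) + (8*sqrt(2) + 12) + (32) + (12 - 8*sqrt(2)) + (16) + (16)] = 224/16 = 14.
A character is irreducible iff <chi, chi> = 1, so this representation is reducible.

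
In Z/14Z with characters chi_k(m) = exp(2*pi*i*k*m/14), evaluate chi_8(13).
chi_8(13) = zeta_14^104 = exp(6*I*pi/7)

chi_8(13) = zeta_14^(8*13) = zeta_14^104. Since zeta_14^14 = 1, this equals zeta_14^6 = exp(2*pi*i*6/14) = exp(6*I*pi/7).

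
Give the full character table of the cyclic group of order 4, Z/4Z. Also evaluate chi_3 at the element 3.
Character table of Z/4Z (irreps indexed chi_0,...,chi_3 with chi_k(m) = zeta_4^(k*m), zeta_4 = exp(2*pi*i/4)):
  irrep \ class  {0} (size 1)  {1} (size 1)  {2} (size 1)  {3} (size 1)
  chi_0          1             1             1             1           
  chi_1          1             I             -1            -I          
  chi_2          1             -1            1             -1          
  chi_3          1             -I            -1            I           

Spot check: chi_3(3) = zeta_4^(3*3) = zeta_4^9 = I.

Justification: Z/4Z is abelian, so all 4 irreducible complex representations are 1-dimensional. They are given by chi_k(m) = zeta_4^(k*m) for k = 0,...,3. Row orthogonality: sum_m chi_k(m) conj(chi_l(m)) = 4 * [k = l].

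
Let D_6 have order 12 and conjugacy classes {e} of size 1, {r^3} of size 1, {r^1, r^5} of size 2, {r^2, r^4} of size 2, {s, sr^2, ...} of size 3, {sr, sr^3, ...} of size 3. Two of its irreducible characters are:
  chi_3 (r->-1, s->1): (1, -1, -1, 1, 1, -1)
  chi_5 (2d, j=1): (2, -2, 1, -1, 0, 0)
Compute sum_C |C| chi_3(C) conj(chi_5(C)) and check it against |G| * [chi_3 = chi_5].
Sum = 0; so <chi_3, chi_5> = 0 (distinct irreducibles are orthogonal).

Solution. Compute term by term over conjugacy classes (|C| * chi_3(C) * conj(chi_5(C))):
  1*(1)*conj(2) + 1*(-1)*conj(-2) + 2*(-1)*conj(1) + 2*(1)*conj(-1) + 3*(1)*conj(0) + 3*(-1)*conj(0)
  = (2) + (2) + (-2) + (-2) + (0) + (0)
  = 0.
Dividing by |G| = 12 gives 0/12 = 0, matching the row-orthogonality relation <chi_3, chi_5> = [chi_3 = chi_5].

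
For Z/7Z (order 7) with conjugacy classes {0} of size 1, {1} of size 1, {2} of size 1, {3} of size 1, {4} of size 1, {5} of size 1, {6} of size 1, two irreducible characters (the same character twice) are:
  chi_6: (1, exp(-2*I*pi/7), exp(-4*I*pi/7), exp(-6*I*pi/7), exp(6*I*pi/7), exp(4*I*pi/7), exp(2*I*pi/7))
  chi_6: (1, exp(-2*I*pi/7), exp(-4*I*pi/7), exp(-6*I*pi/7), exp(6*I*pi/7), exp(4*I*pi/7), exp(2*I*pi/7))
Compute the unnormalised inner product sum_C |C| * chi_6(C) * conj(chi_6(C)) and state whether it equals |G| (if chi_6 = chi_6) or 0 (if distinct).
Sum = 7 = |G| = 7; so <chi_6, chi_6> = 1 (norm-1 confirms irreducibility).

Solution. Compute term by term over conjugacy classes (|C| * chi_6(C) * conj(chi_6(C))):
  1*(1)*conj(1) + 1*(exp(-2*I*pi/7))*conj(exp(-2*I*pi/7)) + 1*(exp(-4*I*pi/7))*conj(exp(-4*I*pi/7)) + 1*(exp(-6*I*pi/7))*conj(exp(-6*I*pi/7)) + 1*(exp(6*I*pi/7))*conj(exp(6*I*pi/7)) + 1*(exp(4*I*pi/7))*conj(exp(4*I*pi/7)) + 1*(exp(2*I*pi/7))*conj(exp(2*I*pi/7))
  = (1) + (1) + (1) + (1) + (1) + (1) + (1)
  = 7.
(Exp terms are combined using exp(i*s)*conj(exp(i*t)) = exp(i*(s-t)), and sums of them are collapsed using the identity that for every m > 1 the m distinct m-th roots of unity sum to 0, e.g. 1 + exp(2*I*pi/3) + exp(-2*I*pi/3) = 0.)
Dividing by |G| = 7 gives 7/7 = 1, matching the row-orthogonality relation <chi_6, chi_6> = [chi_6 = chi_6].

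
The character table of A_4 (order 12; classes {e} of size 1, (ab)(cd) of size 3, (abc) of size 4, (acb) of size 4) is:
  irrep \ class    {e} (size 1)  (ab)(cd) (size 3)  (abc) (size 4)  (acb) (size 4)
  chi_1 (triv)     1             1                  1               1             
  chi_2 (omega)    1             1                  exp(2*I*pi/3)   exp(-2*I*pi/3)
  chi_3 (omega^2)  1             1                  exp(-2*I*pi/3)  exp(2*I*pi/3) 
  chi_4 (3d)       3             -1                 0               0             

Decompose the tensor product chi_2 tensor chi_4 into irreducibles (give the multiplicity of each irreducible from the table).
chi_2 tensor chi_4 = chi_4 (all other irreducibles have multiplicity 0).

Why: The character of a tensor product is the pointwise product (chi_2 * chi_4)(C) = chi_2(C) * chi_4(C):
  {e}: (1)*(3), (ab)(cd): (1)*(-1), (abc): (exp(2*I*pi/3))*(0), (acb): (exp(-2*I*pi/3))*(0)
so (chi_2 * chi_4) takes values
  {e} -> 3, (ab)(cd) -> -1, (abc) -> 0, (acb) -> 0.
Now take the inner product of this character with each irreducible chi from the table, <chi_2*chi_4, chi> = (1/12) sum_C |C| (chi_2*chi_4)(C) conj(chi(C)):
  <chi_2*chi_4, chi_1> = (1/12)[1*(3)*conj(1) + 3*(-1)*conj(1) + 4*(0)*conj(1) + 4*(0)*conj(1)]
      = (1/12)[(3) + (-3) + (0) + (0)] = 0/12 = 0
  <chi_2*chi_4, chi_2> = (1/12)[1*(3)*conj(1) + 3*(-1)*conj(1) + 4*(0)*conj(exp(2*I*pi/3)) + 4*(0)*conj(exp(-2*I*pi/3))]
      = (1/12)[(3) + (-3) + (0) + (0)] = 0/12 = 0
  <chi_2*chi_4, chi_3> = (1/12)[1*(3)*conj(1) + 3*(-1)*conj(1) + 4*(0)*conj(exp(-2*I*pi/3)) + 4*(0)*conj(exp(2*I*pi/3))]
      = (1/12)[(3) + (-3) + (0) + (0)] = 0/12 = 0
  <chi_2*chi_4, chi_4> = (1/12)[1*(3)*conj(3) + 3*(-1)*conj(-1) + 4*(0)*conj(0) + 4*(0)*conj(0)]
      = (1/12)[(9) + (3) + (0) + (0)] = 12/12 = 1
(Exp terms are combined using exp(i*s)*conj(exp(i*t)) = exp(i*(s-t)), and sums of them are collapsed using the identity that for every m > 1 the m distinct m-th roots of unity sum to 0, e.g. 1 + exp(2*I*pi/3) + exp(-2*I*pi/3) = 0.)
Hence the multiplicities are chi_4: 1. Dimension check: dim(chi_2)*dim(chi_4) = 1*3 = 3 and sum (mult * dim) = 1*3 = 3.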